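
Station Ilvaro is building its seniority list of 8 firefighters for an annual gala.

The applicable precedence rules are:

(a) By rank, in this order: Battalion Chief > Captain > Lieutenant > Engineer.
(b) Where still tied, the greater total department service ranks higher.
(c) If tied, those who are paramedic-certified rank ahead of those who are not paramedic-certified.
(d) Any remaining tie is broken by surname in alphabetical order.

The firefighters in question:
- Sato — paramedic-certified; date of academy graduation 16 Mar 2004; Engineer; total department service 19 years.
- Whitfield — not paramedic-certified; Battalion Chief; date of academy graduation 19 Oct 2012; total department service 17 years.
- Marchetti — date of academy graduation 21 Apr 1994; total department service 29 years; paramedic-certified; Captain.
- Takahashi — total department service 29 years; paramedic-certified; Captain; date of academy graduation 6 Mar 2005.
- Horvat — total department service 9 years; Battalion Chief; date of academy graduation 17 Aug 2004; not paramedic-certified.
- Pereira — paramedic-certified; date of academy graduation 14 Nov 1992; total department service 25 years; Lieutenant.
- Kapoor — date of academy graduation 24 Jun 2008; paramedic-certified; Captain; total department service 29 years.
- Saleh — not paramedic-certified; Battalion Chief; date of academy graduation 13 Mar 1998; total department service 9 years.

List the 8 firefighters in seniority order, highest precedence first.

By rank: Whitfield, Horvat and Saleh (Battalion Chief); then Kapoor, Marchetti and Takahashi (Captain); then Pereira (Lieutenant); then Sato (Engineer).
Among Whitfield, Horvat and Saleh, by total department service (higher first): Whitfield (17 years) before Horvat and Saleh (9 years).
Horvat and Saleh are each not paramedic-certified, so the next rule applies.
Among Horvat and Saleh, alphabetically by surname: Horvat before Saleh.
Kapoor, Marchetti and Takahashi all have total department service 29 years, so the next rule applies.
Kapoor, Marchetti and Takahashi are each paramedic-certified, so the next rule applies.
Among Kapoor, Marchetti and Takahashi, alphabetically by surname: Kapoor before Marchetti before Takahashi.
Full order: Whitfield, Horvat, Saleh, Kapoor, Marchetti, Takahashi, Pereira, Sato.

Whitfield, Horvat, Saleh, Kapoor, Marchetti, Takahashi, Pereira, Sato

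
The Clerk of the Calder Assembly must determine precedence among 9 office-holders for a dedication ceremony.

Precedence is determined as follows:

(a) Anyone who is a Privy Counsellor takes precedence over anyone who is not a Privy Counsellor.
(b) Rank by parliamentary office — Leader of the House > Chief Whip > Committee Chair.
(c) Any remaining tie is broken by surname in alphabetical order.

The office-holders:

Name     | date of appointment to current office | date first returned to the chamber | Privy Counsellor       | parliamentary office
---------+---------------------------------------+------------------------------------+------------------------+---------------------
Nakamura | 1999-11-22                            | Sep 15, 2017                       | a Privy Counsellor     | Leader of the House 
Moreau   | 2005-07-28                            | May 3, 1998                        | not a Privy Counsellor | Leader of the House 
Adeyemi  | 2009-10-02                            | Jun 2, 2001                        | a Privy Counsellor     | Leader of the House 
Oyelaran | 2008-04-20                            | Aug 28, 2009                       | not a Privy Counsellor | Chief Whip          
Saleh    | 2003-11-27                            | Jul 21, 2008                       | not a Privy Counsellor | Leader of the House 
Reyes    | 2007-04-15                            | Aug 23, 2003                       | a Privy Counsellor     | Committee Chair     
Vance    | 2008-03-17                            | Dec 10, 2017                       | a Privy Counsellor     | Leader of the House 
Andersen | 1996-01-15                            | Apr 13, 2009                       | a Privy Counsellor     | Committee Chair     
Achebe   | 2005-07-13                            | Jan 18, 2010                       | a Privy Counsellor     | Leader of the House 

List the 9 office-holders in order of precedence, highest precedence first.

Achebe, Adeyemi, Nakamura, Vance, Andersen, Reyes, Moreau, Saleh, Oyelaran

By the first rule: Achebe, Adeyemi, Nakamura, Vance, Andersen and Reyes (each a Privy Counsellor); then Moreau, Saleh and Oyelaran (each not a Privy Counsellor).
Among Achebe, Adeyemi, Nakamura, Vance, Andersen and Reyes, by parliamentary office: Achebe, Adeyemi, Nakamura and Vance (Leader of the House) before Andersen and Reyes (Committee Chair).
Among Achebe, Adeyemi, Nakamura and Vance, alphabetically by surname: Achebe before Adeyemi before Nakamura before Vance.
Among Andersen and Reyes, alphabetically by surname: Andersen before Reyes.
Among Moreau, Saleh and Oyelaran, by parliamentary office: Moreau and Saleh (Leader of the House) before Oyelaran (Chief Whip).
Among Moreau and Saleh, alphabetically by surname: Moreau before Saleh.
Full order: Achebe, Adeyemi, Nakamura, Vance, Andersen, Reyes, Moreau, Saleh, Oyelaran.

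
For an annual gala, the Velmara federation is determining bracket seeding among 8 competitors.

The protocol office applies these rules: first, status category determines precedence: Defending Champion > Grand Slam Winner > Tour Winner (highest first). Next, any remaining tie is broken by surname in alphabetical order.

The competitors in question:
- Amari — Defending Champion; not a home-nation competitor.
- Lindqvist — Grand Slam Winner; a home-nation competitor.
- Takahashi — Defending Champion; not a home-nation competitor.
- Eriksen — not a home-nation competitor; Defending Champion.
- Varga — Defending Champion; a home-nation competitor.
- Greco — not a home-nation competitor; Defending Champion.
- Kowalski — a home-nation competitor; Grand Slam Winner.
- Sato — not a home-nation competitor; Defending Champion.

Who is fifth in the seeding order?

Takahashi

By status category: Amari, Eriksen, Greco, Sato, Takahashi and Varga (Defending Champion); then Kowalski and Lindqvist (Grand Slam Winner).
Among Amari, Eriksen, Greco, Sato, Takahashi and Varga, alphabetically by surname: Amari before Eriksen before Greco before Sato before Takahashi before Varga.
Among Kowalski and Lindqvist, alphabetically by surname: Kowalski before Lindqvist.
Order: Amari, Eriksen, Greco, Sato, Takahashi, Varga, Kowalski, Lindqvist.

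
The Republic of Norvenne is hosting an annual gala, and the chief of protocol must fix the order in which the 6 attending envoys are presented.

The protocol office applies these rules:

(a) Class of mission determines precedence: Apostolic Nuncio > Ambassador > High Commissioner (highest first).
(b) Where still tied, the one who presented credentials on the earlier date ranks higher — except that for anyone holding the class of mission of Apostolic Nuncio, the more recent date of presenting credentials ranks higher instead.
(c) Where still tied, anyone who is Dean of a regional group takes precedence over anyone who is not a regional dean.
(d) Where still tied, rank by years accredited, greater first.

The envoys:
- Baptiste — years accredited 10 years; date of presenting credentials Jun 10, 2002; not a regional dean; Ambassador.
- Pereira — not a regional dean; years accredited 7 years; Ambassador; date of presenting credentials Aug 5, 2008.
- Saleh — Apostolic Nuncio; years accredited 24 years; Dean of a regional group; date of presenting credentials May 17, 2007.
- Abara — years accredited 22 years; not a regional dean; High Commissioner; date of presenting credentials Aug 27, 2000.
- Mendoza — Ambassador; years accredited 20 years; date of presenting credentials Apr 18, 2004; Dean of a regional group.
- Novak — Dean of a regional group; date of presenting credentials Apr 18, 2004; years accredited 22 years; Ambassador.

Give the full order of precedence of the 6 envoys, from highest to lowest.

By class of mission: Saleh (Apostolic Nuncio); then Baptiste, Novak, Mendoza and Pereira (Ambassador); then Abara (High Commissioner).
Among Baptiste, Novak, Mendoza and Pereira, by date of presenting credentials (earlier first): Baptiste (Jun 10, 2002) before Novak and Mendoza (Apr 18, 2004) before Pereira (Aug 5, 2008).
Novak and Mendoza are each Dean of a regional group, so the next rule applies.
Among Novak and Mendoza, by years accredited (higher first): Novak (22 years) before Mendoza (20 years).
Full order: Saleh, Baptiste, Novak, Mendoza, Pereira, Abara.

Saleh, Baptiste, Novak, Mendoza, Pereira, Abara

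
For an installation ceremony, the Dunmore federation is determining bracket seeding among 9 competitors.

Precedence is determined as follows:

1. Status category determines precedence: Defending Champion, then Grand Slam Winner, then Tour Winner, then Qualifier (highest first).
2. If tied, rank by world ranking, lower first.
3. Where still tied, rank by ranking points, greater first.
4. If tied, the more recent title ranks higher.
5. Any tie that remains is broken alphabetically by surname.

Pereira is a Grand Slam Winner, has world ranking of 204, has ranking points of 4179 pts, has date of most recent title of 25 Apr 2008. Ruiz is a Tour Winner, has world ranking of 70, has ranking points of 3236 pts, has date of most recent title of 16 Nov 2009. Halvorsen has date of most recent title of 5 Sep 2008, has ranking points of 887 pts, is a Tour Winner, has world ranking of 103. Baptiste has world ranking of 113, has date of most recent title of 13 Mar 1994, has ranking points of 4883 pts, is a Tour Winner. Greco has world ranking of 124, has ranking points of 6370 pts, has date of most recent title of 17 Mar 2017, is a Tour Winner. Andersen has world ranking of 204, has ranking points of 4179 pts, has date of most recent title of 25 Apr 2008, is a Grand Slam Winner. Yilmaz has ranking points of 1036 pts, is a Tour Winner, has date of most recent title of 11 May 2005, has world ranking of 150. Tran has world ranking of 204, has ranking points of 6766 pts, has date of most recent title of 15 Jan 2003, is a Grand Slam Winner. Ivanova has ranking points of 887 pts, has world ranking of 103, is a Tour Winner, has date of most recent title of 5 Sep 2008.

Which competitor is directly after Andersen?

By status category: Tran, Andersen and Pereira (Grand Slam Winner); then Ruiz, Halvorsen, Ivanova, Baptiste, Greco and Yilmaz (Tour Winner).
Tran, Andersen and Pereira all have world ranking 204, so the next rule applies.
Among Tran, Andersen and Pereira, by ranking points (higher first): Tran (6766 pts) before Andersen and Pereira (4179 pts).
Andersen and Pereira both have date of most recent title 25 Apr 2008, so the next rule applies.
Among Andersen and Pereira, alphabetically by surname: Andersen before Pereira.
Among Ruiz, Halvorsen, Ivanova, Baptiste, Greco and Yilmaz, by world ranking (lower first): Ruiz (70) before Halvorsen and Ivanova (103) before Baptiste (113) before Greco (124) before Yilmaz (150).
Halvorsen and Ivanova both have ranking points 887 pts, so the next rule applies.
Halvorsen and Ivanova both have date of most recent title 5 Sep 2008, so the next rule applies.
Among Halvorsen and Ivanova, alphabetically by surname: Halvorsen before Ivanova.
Order: Tran, Andersen, Pereira, Ruiz, Halvorsen, Ivanova, Baptiste, Greco, Yilmaz.

Pereira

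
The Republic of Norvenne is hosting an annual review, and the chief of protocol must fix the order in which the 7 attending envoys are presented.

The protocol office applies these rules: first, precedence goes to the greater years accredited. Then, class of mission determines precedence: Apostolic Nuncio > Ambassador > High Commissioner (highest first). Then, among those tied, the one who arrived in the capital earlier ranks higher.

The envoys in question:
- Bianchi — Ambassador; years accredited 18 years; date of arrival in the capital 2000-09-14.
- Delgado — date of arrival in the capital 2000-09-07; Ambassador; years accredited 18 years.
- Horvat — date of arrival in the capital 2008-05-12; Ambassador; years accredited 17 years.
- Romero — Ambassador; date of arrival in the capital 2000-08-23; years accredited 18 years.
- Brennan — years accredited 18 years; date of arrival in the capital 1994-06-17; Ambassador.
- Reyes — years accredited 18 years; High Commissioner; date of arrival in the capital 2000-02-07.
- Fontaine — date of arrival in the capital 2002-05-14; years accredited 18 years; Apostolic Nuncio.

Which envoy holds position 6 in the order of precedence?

Reyes

By years accredited (higher first): Fontaine, Brennan, Romero, Delgado, Bianchi and Reyes (each 18 years); then Horvat (17 years).
Among Fontaine, Brennan, Romero, Delgado, Bianchi and Reyes, by class of mission: Fontaine (Apostolic Nuncio) before Brennan, Romero, Delgado and Bianchi (Ambassador) before Reyes (High Commissioner).
Among Brennan, Romero, Delgado and Bianchi, by date of arrival in the capital (earlier first): Brennan (1994-06-17) before Romero (2000-08-23) before Delgado (2000-09-07) before Bianchi (2000-09-14).
Order: Fontaine, Brennan, Romero, Delgado, Bianchi, Reyes, Horvat.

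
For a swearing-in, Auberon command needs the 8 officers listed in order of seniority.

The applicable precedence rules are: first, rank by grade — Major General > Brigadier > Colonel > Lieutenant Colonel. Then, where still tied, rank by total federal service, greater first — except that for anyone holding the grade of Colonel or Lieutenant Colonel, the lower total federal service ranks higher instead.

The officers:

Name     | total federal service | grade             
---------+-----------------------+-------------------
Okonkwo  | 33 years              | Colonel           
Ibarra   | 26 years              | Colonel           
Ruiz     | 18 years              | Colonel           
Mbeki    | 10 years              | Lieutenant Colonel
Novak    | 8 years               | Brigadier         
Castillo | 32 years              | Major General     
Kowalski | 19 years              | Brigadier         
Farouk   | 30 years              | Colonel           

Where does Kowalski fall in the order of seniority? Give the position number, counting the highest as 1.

2

By grade: Castillo (Major General); then Kowalski and Novak (Brigadier); then Ruiz, Ibarra, Farouk and Okonkwo (Colonel); then Mbeki (Lieutenant Colonel).
Among Kowalski and Novak, by total federal service (higher first): Kowalski (19 years) before Novak (8 years).
Among Ruiz, Ibarra, Farouk and Okonkwo, by total federal service (lower first) (reversed rule for this group): Ruiz (18 years) before Ibarra (26 years) before Farouk (30 years) before Okonkwo (33 years).
Order: Castillo, Kowalski, Novak, Ruiz, Ibarra, Farouk, Okonkwo, Mbeki. So position 2.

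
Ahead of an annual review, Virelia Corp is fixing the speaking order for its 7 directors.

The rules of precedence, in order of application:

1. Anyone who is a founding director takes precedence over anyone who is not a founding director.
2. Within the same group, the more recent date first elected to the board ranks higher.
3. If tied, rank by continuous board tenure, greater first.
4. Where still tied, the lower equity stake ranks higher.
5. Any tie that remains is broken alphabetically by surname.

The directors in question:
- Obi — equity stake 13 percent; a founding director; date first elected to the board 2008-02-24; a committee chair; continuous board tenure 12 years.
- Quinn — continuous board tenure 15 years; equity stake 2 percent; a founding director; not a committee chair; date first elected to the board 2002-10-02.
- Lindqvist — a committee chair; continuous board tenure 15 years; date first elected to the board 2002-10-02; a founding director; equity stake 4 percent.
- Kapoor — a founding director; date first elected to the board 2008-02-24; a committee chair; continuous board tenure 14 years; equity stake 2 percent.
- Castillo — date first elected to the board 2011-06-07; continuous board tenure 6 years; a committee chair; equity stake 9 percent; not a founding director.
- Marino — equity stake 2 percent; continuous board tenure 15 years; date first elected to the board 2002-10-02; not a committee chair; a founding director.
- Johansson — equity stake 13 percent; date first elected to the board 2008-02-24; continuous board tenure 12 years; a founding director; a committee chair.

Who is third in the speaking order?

By the first rule: Kapoor, Johansson, Obi, Marino, Quinn and Lindqvist (each a founding director); then Castillo (not a founding director).
Among Kapoor, Johansson, Obi, Marino, Quinn and Lindqvist, by date first elected to the board (later first): Kapoor, Johansson and Obi (2008-02-24) before Marino, Quinn and Lindqvist (2002-10-02).
Among Kapoor, Johansson and Obi, by continuous board tenure (higher first): Kapoor (14 years) before Johansson and Obi (12 years).
Johansson and Obi both have equity stake 13 percent, so the next rule applies.
Among Johansson and Obi, alphabetically by surname: Johansson before Obi.
Marino, Quinn and Lindqvist all have continuous board tenure 15 years, so the next rule applies.
Among Marino, Quinn and Lindqvist, by equity stake (lower first): Marino and Quinn (2 percent) before Lindqvist (4 percent).
Among Marino and Quinn, alphabetically by surname: Marino before Quinn.
Order: Kapoor, Johansson, Obi, Marino, Quinn, Lindqvist, Castillo.

Obi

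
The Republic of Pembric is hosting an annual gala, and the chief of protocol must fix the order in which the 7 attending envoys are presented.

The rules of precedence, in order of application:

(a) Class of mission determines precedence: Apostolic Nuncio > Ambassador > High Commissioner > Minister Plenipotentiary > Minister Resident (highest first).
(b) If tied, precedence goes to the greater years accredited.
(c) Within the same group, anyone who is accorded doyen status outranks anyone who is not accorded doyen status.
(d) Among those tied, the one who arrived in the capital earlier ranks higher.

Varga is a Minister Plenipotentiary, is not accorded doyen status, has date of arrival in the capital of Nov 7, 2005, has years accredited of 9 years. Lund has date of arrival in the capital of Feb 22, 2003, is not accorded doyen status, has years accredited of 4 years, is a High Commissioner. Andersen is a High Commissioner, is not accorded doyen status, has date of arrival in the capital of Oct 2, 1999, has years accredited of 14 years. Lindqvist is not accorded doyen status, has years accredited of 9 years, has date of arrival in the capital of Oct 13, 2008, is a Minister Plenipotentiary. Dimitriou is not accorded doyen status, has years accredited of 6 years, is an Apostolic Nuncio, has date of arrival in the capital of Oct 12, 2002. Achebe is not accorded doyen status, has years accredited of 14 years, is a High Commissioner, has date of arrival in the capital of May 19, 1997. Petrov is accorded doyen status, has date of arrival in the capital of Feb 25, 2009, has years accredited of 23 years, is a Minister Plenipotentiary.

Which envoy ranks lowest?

Lindqvist

By class of mission: Dimitriou (Apostolic Nuncio); then Achebe, Andersen and Lund (High Commissioner); then Petrov, Varga and Lindqvist (Minister Plenipotentiary).
Among Achebe, Andersen and Lund, by years accredited (higher first): Achebe and Andersen (14 years) before Lund (4 years).
Achebe and Andersen are each not accorded doyen status, so the next rule applies.
Among Achebe and Andersen, by date of arrival in the capital (earlier first): Achebe (May 19, 1997) before Andersen (Oct 2, 1999).
Among Petrov, Varga and Lindqvist, by years accredited (higher first): Petrov (23 years) before Varga and Lindqvist (9 years).
Varga and Lindqvist are each not accorded doyen status, so the next rule applies.
Among Varga and Lindqvist, by date of arrival in the capital (earlier first): Varga (Nov 7, 2005) before Lindqvist (Oct 13, 2008).
Order: Dimitriou, Achebe, Andersen, Lund, Petrov, Varga, Lindqvist.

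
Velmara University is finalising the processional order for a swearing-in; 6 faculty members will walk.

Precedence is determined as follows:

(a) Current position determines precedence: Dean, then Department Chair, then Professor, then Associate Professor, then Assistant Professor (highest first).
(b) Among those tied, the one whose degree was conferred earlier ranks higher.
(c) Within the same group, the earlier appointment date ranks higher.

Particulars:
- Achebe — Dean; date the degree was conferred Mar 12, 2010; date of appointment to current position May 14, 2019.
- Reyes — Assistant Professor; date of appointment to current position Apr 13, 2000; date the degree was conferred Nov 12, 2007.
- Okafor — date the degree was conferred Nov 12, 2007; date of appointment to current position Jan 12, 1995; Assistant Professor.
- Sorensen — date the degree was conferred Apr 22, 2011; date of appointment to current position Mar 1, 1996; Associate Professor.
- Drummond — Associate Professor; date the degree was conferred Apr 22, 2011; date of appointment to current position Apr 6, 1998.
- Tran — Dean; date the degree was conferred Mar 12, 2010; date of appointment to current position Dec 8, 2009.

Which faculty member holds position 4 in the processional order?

By current position: Tran and Achebe (Dean); then Sorensen and Drummond (Associate Professor); then Okafor and Reyes (Assistant Professor).
Tran and Achebe both have date the degree was conferred Mar 12, 2010, so the next rule applies.
Among Tran and Achebe, by date of appointment to current position (earlier first): Tran (Dec 8, 2009) before Achebe (May 14, 2019).
Sorensen and Drummond both have date the degree was conferred Apr 22, 2011, so the next rule applies.
Among Sorensen and Drummond, by date of appointment to current position (earlier first): Sorensen (Mar 1, 1996) before Drummond (Apr 6, 1998).
Okafor and Reyes both have date the degree was conferred Nov 12, 2007, so the next rule applies.
Among Okafor and Reyes, by date of appointment to current position (earlier first): Okafor (Jan 12, 1995) before Reyes (Apr 13, 2000).
Order: Tran, Achebe, Sorensen, Drummond, Okafor, Reyes.

Drummond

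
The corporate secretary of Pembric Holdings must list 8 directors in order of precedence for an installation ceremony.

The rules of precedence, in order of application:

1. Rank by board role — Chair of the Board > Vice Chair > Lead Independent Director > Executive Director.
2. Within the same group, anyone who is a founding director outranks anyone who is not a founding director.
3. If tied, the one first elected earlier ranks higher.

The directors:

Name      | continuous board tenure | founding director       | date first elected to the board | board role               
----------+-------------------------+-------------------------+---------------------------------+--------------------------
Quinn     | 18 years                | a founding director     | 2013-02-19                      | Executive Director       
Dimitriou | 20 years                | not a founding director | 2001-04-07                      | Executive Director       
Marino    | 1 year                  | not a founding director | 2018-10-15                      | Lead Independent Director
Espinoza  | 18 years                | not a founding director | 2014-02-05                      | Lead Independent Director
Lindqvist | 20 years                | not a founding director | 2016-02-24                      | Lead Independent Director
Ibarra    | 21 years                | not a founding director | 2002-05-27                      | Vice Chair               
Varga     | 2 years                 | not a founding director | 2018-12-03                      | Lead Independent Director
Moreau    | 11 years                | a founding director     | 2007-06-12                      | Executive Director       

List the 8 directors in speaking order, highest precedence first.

Ibarra, Espinoza, Lindqvist, Marino, Varga, Moreau, Quinn, Dimitriou

By board role: Ibarra (Vice Chair); then Espinoza, Lindqvist, Marino and Varga (Lead Independent Director); then Moreau, Quinn and Dimitriou (Executive Director).
Espinoza, Lindqvist, Marino and Varga are each not a founding director, so the next rule applies.
Among Espinoza, Lindqvist, Marino and Varga, by date first elected to the board (earlier first): Espinoza (2014-02-05) before Lindqvist (2016-02-24) before Marino (2018-10-15) before Varga (2018-12-03).
Among Moreau, Quinn and Dimitriou, a founding director before not a founding director: Moreau and Quinn (a founding director) before Dimitriou (not a founding director).
Among Moreau and Quinn, by date first elected to the board (earlier first): Moreau (2007-06-12) before Quinn (2013-02-19).
Full order: Ibarra, Espinoza, Lindqvist, Marino, Varga, Moreau, Quinn, Dimitriou.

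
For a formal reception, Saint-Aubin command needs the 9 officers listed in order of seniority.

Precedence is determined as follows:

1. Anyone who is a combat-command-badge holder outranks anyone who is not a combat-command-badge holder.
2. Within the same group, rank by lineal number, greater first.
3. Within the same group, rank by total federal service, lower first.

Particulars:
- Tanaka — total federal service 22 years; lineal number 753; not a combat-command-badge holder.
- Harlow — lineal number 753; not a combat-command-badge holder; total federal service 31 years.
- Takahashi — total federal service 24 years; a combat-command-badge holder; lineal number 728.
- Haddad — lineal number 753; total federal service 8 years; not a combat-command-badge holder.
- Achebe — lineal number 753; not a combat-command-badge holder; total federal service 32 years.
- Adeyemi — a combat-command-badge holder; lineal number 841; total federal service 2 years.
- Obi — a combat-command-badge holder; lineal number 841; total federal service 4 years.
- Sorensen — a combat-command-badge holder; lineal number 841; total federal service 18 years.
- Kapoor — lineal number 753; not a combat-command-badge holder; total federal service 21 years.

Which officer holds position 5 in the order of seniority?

Haddad

By the first rule: Adeyemi, Obi, Sorensen and Takahashi (each a combat-command-badge holder); then Haddad, Kapoor, Tanaka, Harlow and Achebe (each not a combat-command-badge holder).
Among Adeyemi, Obi, Sorensen and Takahashi, by lineal number (higher first): Adeyemi, Obi and Sorensen (841) before Takahashi (728).
Among Adeyemi, Obi and Sorensen, by total federal service (lower first): Adeyemi (2 years) before Obi (4 years) before Sorensen (18 years).
Haddad, Kapoor, Tanaka, Harlow and Achebe all have lineal number 753, so the next rule applies.
Among Haddad, Kapoor, Tanaka, Harlow and Achebe, by total federal service (lower first): Haddad (8 years) before Kapoor (21 years) before Tanaka (22 years) before Harlow (31 years) before Achebe (32 years).
Order: Adeyemi, Obi, Sorensen, Takahashi, Haddad, Kapoor, Tanaka, Harlow, Achebe.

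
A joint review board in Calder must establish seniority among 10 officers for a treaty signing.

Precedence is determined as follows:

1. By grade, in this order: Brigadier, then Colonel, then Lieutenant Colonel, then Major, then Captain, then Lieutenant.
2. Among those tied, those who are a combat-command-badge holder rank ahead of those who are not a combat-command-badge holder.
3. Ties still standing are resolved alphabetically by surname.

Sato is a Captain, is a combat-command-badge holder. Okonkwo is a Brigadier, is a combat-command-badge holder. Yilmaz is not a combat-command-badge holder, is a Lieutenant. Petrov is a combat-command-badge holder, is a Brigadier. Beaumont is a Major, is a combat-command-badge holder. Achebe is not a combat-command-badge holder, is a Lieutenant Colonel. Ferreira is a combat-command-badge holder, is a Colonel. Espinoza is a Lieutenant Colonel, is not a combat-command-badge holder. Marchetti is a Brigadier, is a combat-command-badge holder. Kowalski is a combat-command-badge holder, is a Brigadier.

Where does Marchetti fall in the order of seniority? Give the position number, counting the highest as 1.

2

By grade: Kowalski, Marchetti, Okonkwo and Petrov (Brigadier); then Ferreira (Colonel); then Achebe and Espinoza (Lieutenant Colonel); then Beaumont (Major); then Sato (Captain); then Yilmaz (Lieutenant).
Kowalski, Marchetti, Okonkwo and Petrov are each a combat-command-badge holder, so the next rule applies.
Among Kowalski, Marchetti, Okonkwo and Petrov, alphabetically by surname: Kowalski before Marchetti before Okonkwo before Petrov.
Achebe and Espinoza are each not a combat-command-badge holder, so the next rule applies.
Among Achebe and Espinoza, alphabetically by surname: Achebe before Espinoza.
Order: Kowalski, Marchetti, Okonkwo, Petrov, Ferreira, Achebe, Espinoza, Beaumont, Sato, Yilmaz. So position 2.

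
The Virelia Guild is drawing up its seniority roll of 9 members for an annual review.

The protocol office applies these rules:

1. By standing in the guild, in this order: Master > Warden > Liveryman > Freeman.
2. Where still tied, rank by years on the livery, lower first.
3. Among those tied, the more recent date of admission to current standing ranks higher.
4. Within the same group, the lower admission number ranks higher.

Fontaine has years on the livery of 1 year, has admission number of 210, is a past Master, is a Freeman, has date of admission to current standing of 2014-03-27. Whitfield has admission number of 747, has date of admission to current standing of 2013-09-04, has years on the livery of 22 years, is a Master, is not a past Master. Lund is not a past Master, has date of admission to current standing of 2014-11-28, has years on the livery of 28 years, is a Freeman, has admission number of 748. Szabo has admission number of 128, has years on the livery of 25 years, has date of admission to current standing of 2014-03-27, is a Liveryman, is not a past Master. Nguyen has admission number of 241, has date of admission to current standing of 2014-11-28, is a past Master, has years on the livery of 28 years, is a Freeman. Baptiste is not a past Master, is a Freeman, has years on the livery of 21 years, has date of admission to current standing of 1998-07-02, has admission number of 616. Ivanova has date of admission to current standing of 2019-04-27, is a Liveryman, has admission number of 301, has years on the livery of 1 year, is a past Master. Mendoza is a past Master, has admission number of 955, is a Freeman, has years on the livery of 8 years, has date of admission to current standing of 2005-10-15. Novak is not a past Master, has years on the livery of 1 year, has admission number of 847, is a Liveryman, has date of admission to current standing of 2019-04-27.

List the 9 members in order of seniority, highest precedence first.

By standing in the guild: Whitfield (Master); then Ivanova, Novak and Szabo (Liveryman); then Fontaine, Mendoza, Baptiste, Nguyen and Lund (Freeman).
Among Ivanova, Novak and Szabo, by years on the livery (lower first): Ivanova and Novak (1 year) before Szabo (25 years).
Ivanova and Novak both have date of admission to current standing 2019-04-27, so the next rule applies.
Among Ivanova and Novak, by admission number (lower first): Ivanova (301) before Novak (847).
Among Fontaine, Mendoza, Baptiste, Nguyen and Lund, by years on the livery (lower first): Fontaine (1 year) before Mendoza (8 years) before Baptiste (21 years) before Nguyen and Lund (28 years).
Nguyen and Lund both have date of admission to current standing 2014-11-28, so the next rule applies.
Among Nguyen and Lund, by admission number (lower first): Nguyen (241) before Lund (748).
Full order: Whitfield, Ivanova, Novak, Szabo, Fontaine, Mendoza, Baptiste, Nguyen, Lund.

Whitfield, Ivanova, Novak, Szabo, Fontaine, Mendoza, Baptiste, Nguyen, Lund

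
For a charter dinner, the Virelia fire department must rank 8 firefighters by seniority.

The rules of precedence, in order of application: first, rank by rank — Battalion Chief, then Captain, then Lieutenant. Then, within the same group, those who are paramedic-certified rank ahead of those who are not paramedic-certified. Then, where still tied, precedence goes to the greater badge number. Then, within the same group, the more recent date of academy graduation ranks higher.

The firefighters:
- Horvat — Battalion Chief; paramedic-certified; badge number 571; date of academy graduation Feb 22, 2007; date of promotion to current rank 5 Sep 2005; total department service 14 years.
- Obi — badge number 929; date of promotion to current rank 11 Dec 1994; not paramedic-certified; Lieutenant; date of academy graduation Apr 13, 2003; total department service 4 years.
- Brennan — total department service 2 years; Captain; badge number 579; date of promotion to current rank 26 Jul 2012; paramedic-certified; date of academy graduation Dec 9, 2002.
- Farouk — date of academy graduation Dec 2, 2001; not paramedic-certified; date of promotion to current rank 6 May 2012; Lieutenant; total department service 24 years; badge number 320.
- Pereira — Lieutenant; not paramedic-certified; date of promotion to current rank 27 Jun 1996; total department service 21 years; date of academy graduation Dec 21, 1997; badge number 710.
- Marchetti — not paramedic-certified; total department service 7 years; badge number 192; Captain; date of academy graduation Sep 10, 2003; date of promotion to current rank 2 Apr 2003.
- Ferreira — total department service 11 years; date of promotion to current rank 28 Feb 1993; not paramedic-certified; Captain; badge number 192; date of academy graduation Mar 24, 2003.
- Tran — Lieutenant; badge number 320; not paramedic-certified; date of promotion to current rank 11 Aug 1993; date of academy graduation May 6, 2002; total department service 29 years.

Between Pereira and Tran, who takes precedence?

By rank: Horvat (Battalion Chief); then Brennan, Marchetti and Ferreira (Captain); then Obi, Pereira, Tran and Farouk (Lieutenant).
Among Brennan, Marchetti and Ferreira, paramedic-certified before not paramedic-certified: Brennan (paramedic-certified) before Marchetti and Ferreira (not paramedic-certified).
Marchetti and Ferreira both have badge number 192, so the next rule applies.
Among Marchetti and Ferreira, by date of academy graduation (later first): Marchetti (Sep 10, 2003) before Ferreira (Mar 24, 2003).
Obi, Pereira, Tran and Farouk are each not paramedic-certified, so the next rule applies.
Among Obi, Pereira, Tran and Farouk, by badge number (higher first): Obi (929) before Pereira (710) before Tran and Farouk (320).
Among Tran and Farouk, by date of academy graduation (later first): Tran (May 6, 2002) before Farouk (Dec 2, 2001).
So Pereira takes precedence.

Pereira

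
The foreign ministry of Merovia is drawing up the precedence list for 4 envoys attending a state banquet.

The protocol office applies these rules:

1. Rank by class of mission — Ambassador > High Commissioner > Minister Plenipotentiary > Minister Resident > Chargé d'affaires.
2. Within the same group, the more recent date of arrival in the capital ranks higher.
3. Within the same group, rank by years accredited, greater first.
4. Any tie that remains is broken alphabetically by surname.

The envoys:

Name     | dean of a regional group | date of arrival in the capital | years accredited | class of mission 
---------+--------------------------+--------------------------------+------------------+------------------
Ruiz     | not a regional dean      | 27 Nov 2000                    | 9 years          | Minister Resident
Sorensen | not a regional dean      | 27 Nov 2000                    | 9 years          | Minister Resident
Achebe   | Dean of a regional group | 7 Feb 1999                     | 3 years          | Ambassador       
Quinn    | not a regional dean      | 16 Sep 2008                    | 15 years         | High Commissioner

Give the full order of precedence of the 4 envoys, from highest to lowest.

Achebe, Quinn, Ruiz, Sorensen

By class of mission: Achebe (Ambassador); then Quinn (High Commissioner); then Ruiz and Sorensen (Minister Resident).
Ruiz and Sorensen both have date of arrival in the capital 27 Nov 2000, so the next rule applies.
Ruiz and Sorensen both have years accredited 9 years, so the next rule applies.
Among Ruiz and Sorensen, alphabetically by surname: Ruiz before Sorensen.
Full order: Achebe, Quinn, Ruiz, Sorensen.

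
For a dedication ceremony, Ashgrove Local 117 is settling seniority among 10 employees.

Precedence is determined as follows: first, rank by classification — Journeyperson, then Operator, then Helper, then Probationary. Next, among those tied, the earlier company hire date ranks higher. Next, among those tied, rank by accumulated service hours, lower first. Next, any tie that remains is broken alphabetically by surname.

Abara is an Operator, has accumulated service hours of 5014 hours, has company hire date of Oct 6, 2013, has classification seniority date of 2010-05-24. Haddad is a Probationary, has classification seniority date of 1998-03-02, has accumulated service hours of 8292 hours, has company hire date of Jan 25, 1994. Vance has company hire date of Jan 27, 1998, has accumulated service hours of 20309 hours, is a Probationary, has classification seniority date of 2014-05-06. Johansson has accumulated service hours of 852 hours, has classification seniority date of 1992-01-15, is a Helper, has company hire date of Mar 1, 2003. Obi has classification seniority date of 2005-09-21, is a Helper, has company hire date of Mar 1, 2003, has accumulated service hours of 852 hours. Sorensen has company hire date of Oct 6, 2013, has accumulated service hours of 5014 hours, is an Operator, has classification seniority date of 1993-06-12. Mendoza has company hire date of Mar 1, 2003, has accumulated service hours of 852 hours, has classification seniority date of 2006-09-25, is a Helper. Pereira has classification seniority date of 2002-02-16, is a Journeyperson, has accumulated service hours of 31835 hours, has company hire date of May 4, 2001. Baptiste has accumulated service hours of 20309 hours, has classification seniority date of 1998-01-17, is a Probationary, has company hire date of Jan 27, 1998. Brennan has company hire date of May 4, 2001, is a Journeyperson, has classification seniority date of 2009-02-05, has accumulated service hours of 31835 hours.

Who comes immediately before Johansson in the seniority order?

By classification: Brennan and Pereira (Journeyperson); then Abara and Sorensen (Operator); then Johansson, Mendoza and Obi (Helper); then Haddad, Baptiste and Vance (Probationary).
Brennan and Pereira both have company hire date May 4, 2001, so the next rule applies.
Brennan and Pereira both have accumulated service hours 31835 hours, so the next rule applies.
Among Brennan and Pereira, alphabetically by surname: Brennan before Pereira.
Abara and Sorensen both have company hire date Oct 6, 2013, so the next rule applies.
Abara and Sorensen both have accumulated service hours 5014 hours, so the next rule applies.
Among Abara and Sorensen, alphabetically by surname: Abara before Sorensen.
Johansson, Mendoza and Obi all have company hire date Mar 1, 2003, so the next rule applies.
Johansson, Mendoza and Obi all have accumulated service hours 852 hours, so the next rule applies.
Among Johansson, Mendoza and Obi, alphabetically by surname: Johansson before Mendoza before Obi.
Among Haddad, Baptiste and Vance, by company hire date (earlier first): Haddad (Jan 25, 1994) before Baptiste and Vance (Jan 27, 1998).
Baptiste and Vance both have accumulated service hours 20309 hours, so the next rule applies.
Among Baptiste and Vance, alphabetically by surname: Baptiste before Vance.
Order: Brennan, Pereira, Abara, Sorensen, Johansson, Mendoza, Obi, Haddad, Baptiste, Vance.

Sorensen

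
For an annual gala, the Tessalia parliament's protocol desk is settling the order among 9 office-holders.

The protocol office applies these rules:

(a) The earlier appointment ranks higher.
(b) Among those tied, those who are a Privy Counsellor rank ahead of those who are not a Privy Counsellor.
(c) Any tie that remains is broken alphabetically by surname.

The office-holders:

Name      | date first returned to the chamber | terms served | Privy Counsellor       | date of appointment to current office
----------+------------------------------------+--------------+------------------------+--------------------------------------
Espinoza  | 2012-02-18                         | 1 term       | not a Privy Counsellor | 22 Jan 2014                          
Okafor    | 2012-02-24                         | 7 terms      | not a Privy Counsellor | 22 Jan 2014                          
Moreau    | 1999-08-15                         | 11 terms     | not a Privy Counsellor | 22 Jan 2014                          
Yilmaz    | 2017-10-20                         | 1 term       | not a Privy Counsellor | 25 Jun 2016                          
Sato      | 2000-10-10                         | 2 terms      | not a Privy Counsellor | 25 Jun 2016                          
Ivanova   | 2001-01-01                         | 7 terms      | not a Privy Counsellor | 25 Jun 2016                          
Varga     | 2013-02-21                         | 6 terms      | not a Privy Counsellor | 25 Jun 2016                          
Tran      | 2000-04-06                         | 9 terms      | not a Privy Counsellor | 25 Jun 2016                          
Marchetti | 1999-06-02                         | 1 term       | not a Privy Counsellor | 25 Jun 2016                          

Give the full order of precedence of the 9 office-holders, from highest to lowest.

Espinoza, Moreau, Okafor, Ivanova, Marchetti, Sato, Tran, Varga, Yilmaz

By date of appointment to current office (earlier first): Espinoza, Moreau and Okafor (each 22 Jan 2014); then Ivanova, Marchetti, Sato, Tran, Varga and Yilmaz (each 25 Jun 2016).
Espinoza, Moreau and Okafor are each not a Privy Counsellor, so the next rule applies.
Among Espinoza, Moreau and Okafor, alphabetically by surname: Espinoza before Moreau before Okafor.
Ivanova, Marchetti, Sato, Tran, Varga and Yilmaz are each not a Privy Counsellor, so the next rule applies.
Among Ivanova, Marchetti, Sato, Tran, Varga and Yilmaz, alphabetically by surname: Ivanova before Marchetti before Sato before Tran before Varga before Yilmaz.
Full order: Espinoza, Moreau, Okafor, Ivanova, Marchetti, Sato, Tran, Varga, Yilmaz.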